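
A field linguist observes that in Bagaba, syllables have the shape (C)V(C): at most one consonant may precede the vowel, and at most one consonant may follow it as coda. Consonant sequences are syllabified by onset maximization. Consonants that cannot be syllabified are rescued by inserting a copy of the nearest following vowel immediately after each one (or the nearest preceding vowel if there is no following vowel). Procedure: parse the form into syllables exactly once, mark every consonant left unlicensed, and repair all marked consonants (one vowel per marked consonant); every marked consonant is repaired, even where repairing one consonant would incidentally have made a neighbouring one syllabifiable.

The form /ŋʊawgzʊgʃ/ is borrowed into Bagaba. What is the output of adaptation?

Under (C)V(C), the unsyllabifiable consonants are /g/, /ʃ/ (at most one coda consonant is licensed; onsets are limited to one consonant).
Inserting the epenthetic vowel yields /g/ → /gʊ/, /ʃ/ → /ʃʊ/.

ŋʊawgʊzʊgʃʊ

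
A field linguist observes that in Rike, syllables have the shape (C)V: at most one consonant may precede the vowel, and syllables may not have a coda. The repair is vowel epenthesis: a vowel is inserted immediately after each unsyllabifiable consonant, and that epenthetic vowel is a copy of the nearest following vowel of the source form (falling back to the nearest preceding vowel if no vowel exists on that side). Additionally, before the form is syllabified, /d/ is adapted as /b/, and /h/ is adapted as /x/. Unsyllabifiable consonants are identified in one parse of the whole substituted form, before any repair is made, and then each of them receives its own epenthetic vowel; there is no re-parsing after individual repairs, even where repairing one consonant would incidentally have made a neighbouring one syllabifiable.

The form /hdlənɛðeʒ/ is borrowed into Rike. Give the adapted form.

xəbələnɛðeʒe

Substitution: /h/ → /x/, /d/ → /b/, giving /xblənɛðeʒ/.
The consonants /x/, /b/, /ʒ/ cannot be parsed into a legal (C)V syllable (no codas are permitted; onsets are limited to one consonant).
Epenthesis after each stranded consonant: /x/ → /xə/, /b/ → /bə/, /ʒ/ → /ʒe/.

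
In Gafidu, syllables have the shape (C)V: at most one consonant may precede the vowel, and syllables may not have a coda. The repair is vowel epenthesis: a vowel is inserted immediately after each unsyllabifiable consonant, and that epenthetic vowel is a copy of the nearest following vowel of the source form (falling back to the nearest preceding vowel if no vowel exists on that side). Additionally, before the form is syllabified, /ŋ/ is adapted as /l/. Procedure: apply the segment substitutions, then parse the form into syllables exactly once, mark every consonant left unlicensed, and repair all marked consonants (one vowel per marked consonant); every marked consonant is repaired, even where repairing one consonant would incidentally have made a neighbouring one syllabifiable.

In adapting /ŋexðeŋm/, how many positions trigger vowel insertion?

3

After substitution the input is /lexðelm/.
The unsyllabifiable consonants are /x/, /l/, /m/; each receives one epenthetic vowel.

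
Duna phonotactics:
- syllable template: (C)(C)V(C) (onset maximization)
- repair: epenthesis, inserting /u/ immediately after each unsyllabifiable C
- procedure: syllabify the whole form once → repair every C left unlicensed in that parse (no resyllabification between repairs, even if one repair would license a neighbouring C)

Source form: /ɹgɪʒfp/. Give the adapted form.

Under (C)(C)V(C), the unsyllabifiable consonants are /f/, /p/ (at most one coda consonant is licensed; onsets may contain at most 2 consonants).
Inserting the epenthetic vowel yields /f/ → /fu/, /p/ → /pu/.

ɹgɪʒfupu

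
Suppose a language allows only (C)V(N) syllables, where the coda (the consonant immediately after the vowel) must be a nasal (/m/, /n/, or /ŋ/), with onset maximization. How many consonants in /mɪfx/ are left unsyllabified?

Syllabifying with onset maximization leaves /f/, /x/ stranded (only a nasal (/m/, /n/, or /ŋ/) is licensed in coda position; onsets are limited to one consonant).

2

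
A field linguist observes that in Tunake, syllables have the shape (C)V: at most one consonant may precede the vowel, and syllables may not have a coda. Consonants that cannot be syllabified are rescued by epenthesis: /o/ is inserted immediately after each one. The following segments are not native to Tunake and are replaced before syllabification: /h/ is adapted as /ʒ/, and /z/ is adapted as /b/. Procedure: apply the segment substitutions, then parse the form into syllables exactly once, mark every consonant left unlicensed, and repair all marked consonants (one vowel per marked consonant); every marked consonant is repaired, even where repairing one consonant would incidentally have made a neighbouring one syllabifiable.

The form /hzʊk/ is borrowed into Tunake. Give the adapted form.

Substitution: /h/ → /ʒ/, /z/ → /b/, giving /ʒbʊk/.
The consonants /ʒ/, /k/ cannot be parsed into a legal (C)V syllable (no codas are permitted; onsets are limited to one consonant).
Each unlicensed consonant becomes the onset of a new syllable: /ʒ/ → /ʒo/, /k/ → /ko/.

ʒobʊko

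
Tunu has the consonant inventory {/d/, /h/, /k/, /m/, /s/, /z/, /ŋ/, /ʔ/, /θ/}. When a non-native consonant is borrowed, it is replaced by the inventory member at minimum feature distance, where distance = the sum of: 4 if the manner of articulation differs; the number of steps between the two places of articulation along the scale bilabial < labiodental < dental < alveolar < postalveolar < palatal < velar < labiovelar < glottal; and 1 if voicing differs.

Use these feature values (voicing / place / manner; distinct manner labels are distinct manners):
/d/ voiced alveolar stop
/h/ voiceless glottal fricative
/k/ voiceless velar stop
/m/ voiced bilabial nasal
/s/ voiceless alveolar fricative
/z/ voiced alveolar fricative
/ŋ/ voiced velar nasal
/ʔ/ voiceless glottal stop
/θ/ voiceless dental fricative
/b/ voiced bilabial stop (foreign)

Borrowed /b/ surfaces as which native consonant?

d

/d/ is closest: same manner (stop), place distance 3 (bilabial→alveolar), same voicing; total 3. Next closest is /m/ at distance 4.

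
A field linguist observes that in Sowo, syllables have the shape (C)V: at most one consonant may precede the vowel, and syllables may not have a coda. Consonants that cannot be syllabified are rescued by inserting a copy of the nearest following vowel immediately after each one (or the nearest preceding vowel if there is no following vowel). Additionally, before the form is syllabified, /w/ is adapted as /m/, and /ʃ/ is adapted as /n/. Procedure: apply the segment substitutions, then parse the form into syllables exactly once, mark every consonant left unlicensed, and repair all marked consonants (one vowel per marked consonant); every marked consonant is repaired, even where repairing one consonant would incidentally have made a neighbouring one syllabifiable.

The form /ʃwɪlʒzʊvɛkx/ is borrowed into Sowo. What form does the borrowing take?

Substitution: /ʃ/ → /n/, /w/ → /m/, giving /nmɪlʒzʊvɛkx/.
Syllabifying with onset maximization leaves /n/, /l/, /ʒ/, /k/, /x/ stranded (no codas are permitted; onsets are limited to one consonant).
Each unlicensed consonant becomes the onset of a new syllable: /n/ → /nɪ/, /l/ → /lʊ/, /ʒ/ → /ʒʊ/, /k/ → /kɛ/, /x/ → /xɛ/.

nɪmɪlʊʒʊzʊvɛkɛxɛ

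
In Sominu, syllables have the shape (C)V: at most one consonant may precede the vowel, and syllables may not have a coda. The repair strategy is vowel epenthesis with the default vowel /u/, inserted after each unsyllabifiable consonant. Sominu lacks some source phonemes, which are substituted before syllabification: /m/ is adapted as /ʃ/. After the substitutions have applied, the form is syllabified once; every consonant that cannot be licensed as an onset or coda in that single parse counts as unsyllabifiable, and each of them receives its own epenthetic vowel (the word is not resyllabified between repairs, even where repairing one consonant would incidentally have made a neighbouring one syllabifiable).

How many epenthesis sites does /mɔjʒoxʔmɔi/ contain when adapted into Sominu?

3

After substitution the input is /ʃɔjʒoxʔʃɔi/.
The unsyllabifiable consonants are /j/, /x/, /ʔ/; each receives one epenthetic vowel.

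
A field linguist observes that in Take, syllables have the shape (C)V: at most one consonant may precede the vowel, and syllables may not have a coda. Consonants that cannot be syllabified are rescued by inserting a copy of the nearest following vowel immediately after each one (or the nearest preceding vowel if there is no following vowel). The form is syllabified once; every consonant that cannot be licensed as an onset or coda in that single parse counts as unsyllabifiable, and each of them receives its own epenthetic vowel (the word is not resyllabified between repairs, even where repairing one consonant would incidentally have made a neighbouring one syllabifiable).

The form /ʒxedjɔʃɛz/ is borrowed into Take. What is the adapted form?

ʒexedɔjɔʃɛzɛ

Syllabifying with onset maximization leaves /ʒ/, /d/, /z/ stranded (no codas are permitted; onsets are limited to one consonant).
Each unlicensed consonant becomes the onset of a new syllable: /ʒ/ → /ʒe/, /d/ → /dɔ/, /z/ → /zɛ/.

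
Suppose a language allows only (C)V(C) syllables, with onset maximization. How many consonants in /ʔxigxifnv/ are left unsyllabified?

3

Under (C)V(C), the unsyllabifiable consonants are /ʔ/, /n/, /v/ (at most one coda consonant is licensed; onsets are limited to one consonant).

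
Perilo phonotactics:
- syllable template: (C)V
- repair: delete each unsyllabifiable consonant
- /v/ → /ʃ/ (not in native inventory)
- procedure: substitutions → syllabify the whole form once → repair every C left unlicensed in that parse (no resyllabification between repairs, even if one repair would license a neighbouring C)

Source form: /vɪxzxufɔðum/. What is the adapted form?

Substitution: /v/ → /ʃ/, giving /ʃɪxzxufɔðum/.
Syllabifying with onset maximization leaves /x/, /z/, /m/ stranded (no codas are permitted; onsets are limited to one consonant).
Deletion applies to /x/, /z/, /m/.

ʃɪxufɔðu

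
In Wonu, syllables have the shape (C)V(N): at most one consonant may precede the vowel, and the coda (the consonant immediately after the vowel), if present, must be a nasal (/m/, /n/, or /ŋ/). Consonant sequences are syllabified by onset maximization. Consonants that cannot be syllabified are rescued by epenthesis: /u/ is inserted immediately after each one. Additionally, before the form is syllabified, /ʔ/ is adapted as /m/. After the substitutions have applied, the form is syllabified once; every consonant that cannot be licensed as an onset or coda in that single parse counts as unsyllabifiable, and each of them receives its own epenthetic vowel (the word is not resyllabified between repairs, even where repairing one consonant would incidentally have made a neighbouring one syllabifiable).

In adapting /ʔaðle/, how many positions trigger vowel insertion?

After substitution the input is /maðle/.
The unsyllabifiable consonants are /ð/; each receives one epenthetic vowel.

1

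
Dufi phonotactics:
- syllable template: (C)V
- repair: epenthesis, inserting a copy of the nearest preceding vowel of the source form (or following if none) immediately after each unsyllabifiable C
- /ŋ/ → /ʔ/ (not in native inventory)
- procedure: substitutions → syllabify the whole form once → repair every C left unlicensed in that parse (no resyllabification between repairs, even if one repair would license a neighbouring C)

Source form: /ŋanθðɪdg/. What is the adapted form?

ʔanaθaðɪdɪgɪ

Substitution: /ŋ/ → /ʔ/, giving /ʔanθðɪdg/.
The consonants /n/, /θ/, /d/, /g/ cannot be parsed into a legal (C)V syllable (no codas are permitted; onsets are limited to one consonant).
Each unlicensed consonant becomes the onset of a new syllable: /n/ → /na/, /θ/ → /θa/, /d/ → /dɪ/, /g/ → /gɪ/.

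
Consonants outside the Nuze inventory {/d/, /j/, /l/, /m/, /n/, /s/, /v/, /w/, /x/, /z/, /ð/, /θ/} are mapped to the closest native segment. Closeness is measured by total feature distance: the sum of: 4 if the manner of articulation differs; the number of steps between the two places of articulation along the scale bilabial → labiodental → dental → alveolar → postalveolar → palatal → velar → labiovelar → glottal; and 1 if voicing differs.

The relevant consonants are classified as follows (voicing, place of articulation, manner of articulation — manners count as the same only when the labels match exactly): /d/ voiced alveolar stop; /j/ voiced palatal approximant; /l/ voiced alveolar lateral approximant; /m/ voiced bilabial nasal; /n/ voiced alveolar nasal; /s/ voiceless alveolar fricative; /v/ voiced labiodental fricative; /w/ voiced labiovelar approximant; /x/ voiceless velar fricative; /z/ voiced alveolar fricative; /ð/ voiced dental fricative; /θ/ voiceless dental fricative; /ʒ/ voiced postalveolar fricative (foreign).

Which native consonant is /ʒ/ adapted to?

/z/ is closest: same manner (fricative), place distance 1 (postalveolar→alveolar), same voicing; total 1. Next closest is /s/ at distance 2.

z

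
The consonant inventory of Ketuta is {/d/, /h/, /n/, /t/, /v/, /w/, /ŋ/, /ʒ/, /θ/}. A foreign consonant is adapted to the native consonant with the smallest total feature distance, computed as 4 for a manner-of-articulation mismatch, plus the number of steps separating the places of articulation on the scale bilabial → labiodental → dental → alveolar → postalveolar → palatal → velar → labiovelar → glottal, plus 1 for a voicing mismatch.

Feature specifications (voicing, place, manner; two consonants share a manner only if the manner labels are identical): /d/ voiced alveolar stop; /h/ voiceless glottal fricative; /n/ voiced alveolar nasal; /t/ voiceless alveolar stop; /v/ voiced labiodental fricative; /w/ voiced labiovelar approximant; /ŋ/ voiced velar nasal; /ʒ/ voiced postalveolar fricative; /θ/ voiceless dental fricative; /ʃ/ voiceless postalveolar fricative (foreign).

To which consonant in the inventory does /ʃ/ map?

ʒ

/ʒ/ is closest: same manner (fricative), place distance 0 (postalveolar→postalveolar), voicing differs (+1); total 1. Next closest is /θ/ at distance 2.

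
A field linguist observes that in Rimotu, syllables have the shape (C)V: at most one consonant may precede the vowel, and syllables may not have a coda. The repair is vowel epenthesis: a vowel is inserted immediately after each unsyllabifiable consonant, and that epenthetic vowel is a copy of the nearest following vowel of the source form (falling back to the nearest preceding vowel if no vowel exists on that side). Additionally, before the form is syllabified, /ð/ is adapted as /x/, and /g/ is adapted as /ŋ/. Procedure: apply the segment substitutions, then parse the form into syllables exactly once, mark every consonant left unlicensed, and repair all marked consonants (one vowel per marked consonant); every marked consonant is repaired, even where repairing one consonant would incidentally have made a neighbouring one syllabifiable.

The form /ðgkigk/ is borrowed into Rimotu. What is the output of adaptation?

Substitution: /ð/ → /x/, /g/ → /ŋ/, giving /xŋkiŋk/.
Syllabifying with onset maximization leaves /x/, /ŋ/, /ŋ/, /k/ stranded (no codas are permitted; onsets are limited to one consonant).
Epenthesis after each stranded consonant: /x/ → /xi/, /ŋ/ → /ŋi/, /ŋ/ → /ŋi/, /k/ → /ki/.

xiŋikiŋiki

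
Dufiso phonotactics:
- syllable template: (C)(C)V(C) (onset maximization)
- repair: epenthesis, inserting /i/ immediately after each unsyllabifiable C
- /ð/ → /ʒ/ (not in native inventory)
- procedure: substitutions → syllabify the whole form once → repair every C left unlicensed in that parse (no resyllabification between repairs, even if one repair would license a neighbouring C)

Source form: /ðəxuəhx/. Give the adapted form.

ʒəxuəhxi

Substitution: /ð/ → /ʒ/, giving /ʒəxuəhx/.
Under (C)(C)V(C), the unsyllabifiable consonants are /x/ (at most one coda consonant is licensed; onsets may contain at most 2 consonants).
Each unlicensed consonant becomes the onset of a new syllable: /x/ → /xi/.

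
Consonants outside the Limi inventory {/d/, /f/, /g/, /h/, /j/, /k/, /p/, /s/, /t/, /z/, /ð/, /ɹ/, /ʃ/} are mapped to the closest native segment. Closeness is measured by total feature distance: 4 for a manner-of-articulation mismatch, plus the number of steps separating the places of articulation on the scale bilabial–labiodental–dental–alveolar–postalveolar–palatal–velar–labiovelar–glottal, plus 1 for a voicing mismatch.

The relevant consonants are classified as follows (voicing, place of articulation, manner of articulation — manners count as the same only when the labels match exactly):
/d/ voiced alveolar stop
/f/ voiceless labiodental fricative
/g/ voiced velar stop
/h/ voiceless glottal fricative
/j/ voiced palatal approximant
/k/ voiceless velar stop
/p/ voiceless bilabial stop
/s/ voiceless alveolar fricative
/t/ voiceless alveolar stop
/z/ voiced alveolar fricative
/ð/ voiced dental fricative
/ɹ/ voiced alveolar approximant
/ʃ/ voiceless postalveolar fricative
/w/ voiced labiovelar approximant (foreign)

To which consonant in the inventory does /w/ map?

j

/j/ is closest: same manner (approximant), place distance 2 (labiovelar→palatal), same voicing; total 2. Next closest is /ɹ/ at distance 4.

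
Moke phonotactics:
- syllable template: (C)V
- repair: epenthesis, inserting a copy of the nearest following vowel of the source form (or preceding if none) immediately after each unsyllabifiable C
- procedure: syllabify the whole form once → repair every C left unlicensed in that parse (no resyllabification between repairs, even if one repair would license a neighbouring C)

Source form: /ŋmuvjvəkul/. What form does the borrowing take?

Syllabifying with onset maximization leaves /ŋ/, /v/, /j/, /l/ stranded (no codas are permitted; onsets are limited to one consonant).
Inserting the epenthetic vowel yields /ŋ/ → /ŋu/, /v/ → /və/, /j/ → /jə/, /l/ → /lu/.

ŋumuvəjəvəkulu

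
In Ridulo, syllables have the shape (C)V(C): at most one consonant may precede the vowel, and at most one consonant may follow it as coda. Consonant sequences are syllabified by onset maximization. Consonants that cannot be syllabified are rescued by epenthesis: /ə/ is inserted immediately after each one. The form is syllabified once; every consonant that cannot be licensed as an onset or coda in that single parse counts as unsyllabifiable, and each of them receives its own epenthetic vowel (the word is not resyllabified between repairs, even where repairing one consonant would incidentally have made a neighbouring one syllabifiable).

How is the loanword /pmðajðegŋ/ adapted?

pəməðajðegŋə

The consonants /p/, /m/, /ŋ/ cannot be parsed into a legal (C)V(C) syllable (at most one coda consonant is licensed; onsets are limited to one consonant).
Epenthesis after each stranded consonant: /p/ → /pə/, /m/ → /mə/, /ŋ/ → /ŋə/.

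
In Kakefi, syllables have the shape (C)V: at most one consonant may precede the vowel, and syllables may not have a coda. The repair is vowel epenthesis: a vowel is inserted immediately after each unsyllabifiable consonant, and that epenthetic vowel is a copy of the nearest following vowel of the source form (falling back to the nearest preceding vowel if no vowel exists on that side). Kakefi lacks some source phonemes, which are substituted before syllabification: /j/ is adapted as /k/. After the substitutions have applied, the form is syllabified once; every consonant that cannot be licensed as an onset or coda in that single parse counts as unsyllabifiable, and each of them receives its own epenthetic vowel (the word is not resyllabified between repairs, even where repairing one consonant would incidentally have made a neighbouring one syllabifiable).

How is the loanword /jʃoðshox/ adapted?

Substitution: /j/ → /k/, giving /kʃoðshox/.
Under (C)V, the unsyllabifiable consonants are /k/, /ð/, /s/, /x/ (no codas are permitted; onsets are limited to one consonant).
Each unlicensed consonant becomes the onset of a new syllable: /k/ → /ko/, /ð/ → /ðo/, /s/ → /so/, /x/ → /xo/.

koʃoðosohoxo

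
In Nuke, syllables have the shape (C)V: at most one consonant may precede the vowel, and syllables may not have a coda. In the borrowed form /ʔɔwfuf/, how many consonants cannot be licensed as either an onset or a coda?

Under (C)V, the unsyllabifiable consonants are /w/, /f/ (no codas are permitted; onsets are limited to one consonant).

2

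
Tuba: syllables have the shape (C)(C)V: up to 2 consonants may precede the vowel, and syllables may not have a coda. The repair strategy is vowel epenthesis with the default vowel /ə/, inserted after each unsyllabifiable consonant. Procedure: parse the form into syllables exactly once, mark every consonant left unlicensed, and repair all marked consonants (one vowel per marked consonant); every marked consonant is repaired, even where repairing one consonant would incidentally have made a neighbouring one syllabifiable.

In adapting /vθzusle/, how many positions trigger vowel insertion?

1

The unsyllabifiable consonants are /v/; each receives one epenthetic vowel.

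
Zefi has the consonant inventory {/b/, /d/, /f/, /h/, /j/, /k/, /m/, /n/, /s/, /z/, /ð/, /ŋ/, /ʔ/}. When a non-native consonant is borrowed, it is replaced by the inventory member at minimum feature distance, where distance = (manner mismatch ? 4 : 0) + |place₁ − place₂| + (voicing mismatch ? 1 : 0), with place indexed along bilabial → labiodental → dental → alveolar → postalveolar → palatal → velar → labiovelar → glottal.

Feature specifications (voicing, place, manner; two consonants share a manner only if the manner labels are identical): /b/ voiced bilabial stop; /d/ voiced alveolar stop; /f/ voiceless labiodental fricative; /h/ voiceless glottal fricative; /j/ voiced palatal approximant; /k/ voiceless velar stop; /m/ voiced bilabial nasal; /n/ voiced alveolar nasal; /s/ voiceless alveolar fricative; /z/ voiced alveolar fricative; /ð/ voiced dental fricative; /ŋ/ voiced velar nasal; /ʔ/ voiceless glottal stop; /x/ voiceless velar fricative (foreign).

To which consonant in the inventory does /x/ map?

h

/h/ is closest: same manner (fricative), place distance 2 (velar→glottal), same voicing; total 2. Next closest is /s/ at distance 3.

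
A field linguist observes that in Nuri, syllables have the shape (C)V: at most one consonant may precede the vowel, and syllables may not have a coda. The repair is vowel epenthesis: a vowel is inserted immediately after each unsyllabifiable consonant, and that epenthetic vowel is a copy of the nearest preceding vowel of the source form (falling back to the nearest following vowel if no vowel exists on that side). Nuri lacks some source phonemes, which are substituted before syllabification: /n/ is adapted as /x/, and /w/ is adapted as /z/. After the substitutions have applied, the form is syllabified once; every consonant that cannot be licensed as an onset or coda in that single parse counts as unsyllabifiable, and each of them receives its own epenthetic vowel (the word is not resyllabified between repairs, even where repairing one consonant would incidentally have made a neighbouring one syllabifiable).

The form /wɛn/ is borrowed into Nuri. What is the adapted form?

zɛxɛ

Substitution: /w/ → /z/, /n/ → /x/, giving /zɛx/.
Under (C)V, the unsyllabifiable consonants are /x/ (no codas are permitted; onsets are limited to one consonant).
Inserting the epenthetic vowel yields /x/ → /xɛ/.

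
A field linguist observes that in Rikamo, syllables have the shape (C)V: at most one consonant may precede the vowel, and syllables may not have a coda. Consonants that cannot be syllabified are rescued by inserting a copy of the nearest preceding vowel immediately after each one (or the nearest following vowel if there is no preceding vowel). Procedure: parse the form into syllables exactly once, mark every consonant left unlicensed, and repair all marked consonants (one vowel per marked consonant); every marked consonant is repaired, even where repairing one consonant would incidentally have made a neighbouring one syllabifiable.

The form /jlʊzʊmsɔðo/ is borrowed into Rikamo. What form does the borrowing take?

jʊlʊzʊmʊsɔðo

Under (C)V, the unsyllabifiable consonants are /j/, /m/ (no codas are permitted; onsets are limited to one consonant).
Each unlicensed consonant becomes the onset of a new syllable: /j/ → /jʊ/, /m/ → /mʊ/.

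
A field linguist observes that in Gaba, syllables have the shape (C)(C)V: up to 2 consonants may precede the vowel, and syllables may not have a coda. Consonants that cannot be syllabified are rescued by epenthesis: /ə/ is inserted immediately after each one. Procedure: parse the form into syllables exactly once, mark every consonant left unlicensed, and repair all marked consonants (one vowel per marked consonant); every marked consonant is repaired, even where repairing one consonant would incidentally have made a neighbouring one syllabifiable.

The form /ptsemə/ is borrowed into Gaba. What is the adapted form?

Syllabifying with onset maximization leaves /p/ stranded (no codas are permitted; onsets may contain at most 2 consonants).
Inserting the epenthetic vowel yields /p/ → /pə/.

pətsemə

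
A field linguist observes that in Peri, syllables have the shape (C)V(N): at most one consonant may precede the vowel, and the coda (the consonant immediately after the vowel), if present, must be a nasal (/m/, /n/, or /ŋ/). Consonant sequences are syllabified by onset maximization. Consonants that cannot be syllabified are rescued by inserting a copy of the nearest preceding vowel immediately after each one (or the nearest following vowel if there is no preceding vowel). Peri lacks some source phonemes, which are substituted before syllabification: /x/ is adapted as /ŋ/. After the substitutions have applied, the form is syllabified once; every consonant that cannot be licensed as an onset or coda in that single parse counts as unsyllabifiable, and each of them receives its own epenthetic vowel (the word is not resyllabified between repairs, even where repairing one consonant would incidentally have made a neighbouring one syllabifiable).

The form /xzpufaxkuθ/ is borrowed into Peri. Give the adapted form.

ŋuzupufaŋkuθu

Substitution: /x/ → /ŋ/, giving /ŋzpufaŋkuθ/.
Syllabifying with onset maximization leaves /ŋ/, /z/, /θ/ stranded (only a nasal (/m/, /n/, or /ŋ/) is licensed in coda position; onsets are limited to one consonant).
Each unlicensed consonant becomes the onset of a new syllable: /ŋ/ → /ŋu/, /z/ → /zu/, /θ/ → /θu/.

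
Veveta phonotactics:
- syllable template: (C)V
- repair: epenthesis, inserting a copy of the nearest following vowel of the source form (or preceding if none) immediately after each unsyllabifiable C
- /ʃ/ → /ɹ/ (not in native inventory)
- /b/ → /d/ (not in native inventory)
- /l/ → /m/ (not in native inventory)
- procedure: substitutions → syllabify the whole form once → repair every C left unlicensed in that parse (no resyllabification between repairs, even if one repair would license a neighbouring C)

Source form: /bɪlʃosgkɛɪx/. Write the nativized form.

dɪmoɹosɛgɛkɛɪxɪ

Substitution: /b/ → /d/, /l/ → /m/, /ʃ/ → /ɹ/, giving /dɪmɹosgkɛɪx/.
The consonants /m/, /s/, /g/, /x/ cannot be parsed into a legal (C)V syllable (no codas are permitted; onsets are limited to one consonant).
Inserting the epenthetic vowel yields /m/ → /mo/, /s/ → /sɛ/, /g/ → /gɛ/, /x/ → /xɪ/.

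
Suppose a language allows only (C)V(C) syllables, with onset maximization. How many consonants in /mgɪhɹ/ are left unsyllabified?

2

Syllabifying with onset maximization leaves /m/, /ɹ/ stranded (at most one coda consonant is licensed; onsets are limited to one consonant).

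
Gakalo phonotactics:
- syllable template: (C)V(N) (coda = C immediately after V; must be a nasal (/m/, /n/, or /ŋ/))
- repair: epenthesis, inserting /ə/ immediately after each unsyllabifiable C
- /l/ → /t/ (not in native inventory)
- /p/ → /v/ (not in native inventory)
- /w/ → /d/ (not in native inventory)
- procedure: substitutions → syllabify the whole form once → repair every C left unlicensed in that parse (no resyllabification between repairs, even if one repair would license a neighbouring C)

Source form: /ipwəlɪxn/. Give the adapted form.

Substitution: /p/ → /v/, /w/ → /d/, /l/ → /t/, giving /ivdətɪxn/.
Under (C)V(N), the unsyllabifiable consonants are /v/, /x/, /n/ (only a nasal (/m/, /n/, or /ŋ/) is licensed in coda position; onsets are limited to one consonant).
Inserting the epenthetic vowel yields /v/ → /və/, /x/ → /xə/, /n/ → /nə/.

ivədətɪxənə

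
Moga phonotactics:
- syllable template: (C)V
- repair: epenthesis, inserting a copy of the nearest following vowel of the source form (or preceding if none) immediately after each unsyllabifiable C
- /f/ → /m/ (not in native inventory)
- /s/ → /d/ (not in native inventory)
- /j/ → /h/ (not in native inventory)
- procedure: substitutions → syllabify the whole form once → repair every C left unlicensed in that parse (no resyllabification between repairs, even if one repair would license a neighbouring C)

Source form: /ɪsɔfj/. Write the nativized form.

Substitution: /s/ → /d/, /f/ → /m/, /j/ → /h/, giving /ɪdɔmh/.
Syllabifying with onset maximization leaves /m/, /h/ stranded (no codas are permitted; onsets are limited to one consonant).
Epenthesis after each stranded consonant: /m/ → /mɔ/, /h/ → /hɔ/.

ɪdɔmɔhɔ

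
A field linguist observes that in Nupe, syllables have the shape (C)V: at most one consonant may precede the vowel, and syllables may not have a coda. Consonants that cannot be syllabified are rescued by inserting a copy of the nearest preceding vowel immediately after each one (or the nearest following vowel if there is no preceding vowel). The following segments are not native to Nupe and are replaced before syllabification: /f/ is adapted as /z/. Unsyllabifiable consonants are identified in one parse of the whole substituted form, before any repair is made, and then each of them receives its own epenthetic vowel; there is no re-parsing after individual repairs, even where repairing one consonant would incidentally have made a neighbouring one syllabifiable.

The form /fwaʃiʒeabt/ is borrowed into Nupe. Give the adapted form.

Substitution: /f/ → /z/, giving /zwaʃiʒeabt/.
The consonants /z/, /b/, /t/ cannot be parsed into a legal (C)V syllable (no codas are permitted; onsets are limited to one consonant).
Inserting the epenthetic vowel yields /z/ → /za/, /b/ → /ba/, /t/ → /ta/.

zawaʃiʒeabata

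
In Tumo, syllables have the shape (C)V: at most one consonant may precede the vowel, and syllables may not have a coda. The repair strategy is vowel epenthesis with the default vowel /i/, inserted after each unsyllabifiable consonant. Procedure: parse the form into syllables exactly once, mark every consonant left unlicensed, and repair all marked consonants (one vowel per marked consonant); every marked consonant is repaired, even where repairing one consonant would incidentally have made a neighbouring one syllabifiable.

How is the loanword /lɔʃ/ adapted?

The consonants /ʃ/ cannot be parsed into a legal (C)V syllable (no codas are permitted; onsets are limited to one consonant).
Inserting the epenthetic vowel yields /ʃ/ → /ʃi/.

lɔʃi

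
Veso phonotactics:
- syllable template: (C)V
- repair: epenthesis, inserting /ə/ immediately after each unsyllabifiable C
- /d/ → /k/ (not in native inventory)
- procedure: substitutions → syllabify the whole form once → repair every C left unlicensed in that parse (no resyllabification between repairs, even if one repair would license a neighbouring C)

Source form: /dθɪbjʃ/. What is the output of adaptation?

kəθɪbəjəʃə

Substitution: /d/ → /k/, giving /kθɪbjʃ/.
Syllabifying with onset maximization leaves /k/, /b/, /j/, /ʃ/ stranded (no codas are permitted; onsets are limited to one consonant).
Inserting the epenthetic vowel yields /k/ → /kə/, /b/ → /bə/, /j/ → /jə/, /ʃ/ → /ʃə/.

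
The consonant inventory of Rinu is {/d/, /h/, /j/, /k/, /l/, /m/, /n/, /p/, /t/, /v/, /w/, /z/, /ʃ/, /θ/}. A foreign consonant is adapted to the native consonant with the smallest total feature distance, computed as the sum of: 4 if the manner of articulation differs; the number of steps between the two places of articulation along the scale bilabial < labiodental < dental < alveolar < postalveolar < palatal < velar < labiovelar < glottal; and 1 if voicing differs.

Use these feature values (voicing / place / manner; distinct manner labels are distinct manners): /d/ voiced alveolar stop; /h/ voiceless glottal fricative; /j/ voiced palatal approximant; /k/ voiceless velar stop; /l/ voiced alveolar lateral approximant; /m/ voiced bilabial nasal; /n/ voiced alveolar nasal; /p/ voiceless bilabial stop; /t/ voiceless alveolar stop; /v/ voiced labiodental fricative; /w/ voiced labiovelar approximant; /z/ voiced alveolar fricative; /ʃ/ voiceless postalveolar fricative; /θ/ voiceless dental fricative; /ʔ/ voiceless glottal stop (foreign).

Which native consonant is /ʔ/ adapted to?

k

/k/ is closest: same manner (stop), place distance 2 (glottal→velar), same voicing; total 2. Next closest is /h/ at distance 4.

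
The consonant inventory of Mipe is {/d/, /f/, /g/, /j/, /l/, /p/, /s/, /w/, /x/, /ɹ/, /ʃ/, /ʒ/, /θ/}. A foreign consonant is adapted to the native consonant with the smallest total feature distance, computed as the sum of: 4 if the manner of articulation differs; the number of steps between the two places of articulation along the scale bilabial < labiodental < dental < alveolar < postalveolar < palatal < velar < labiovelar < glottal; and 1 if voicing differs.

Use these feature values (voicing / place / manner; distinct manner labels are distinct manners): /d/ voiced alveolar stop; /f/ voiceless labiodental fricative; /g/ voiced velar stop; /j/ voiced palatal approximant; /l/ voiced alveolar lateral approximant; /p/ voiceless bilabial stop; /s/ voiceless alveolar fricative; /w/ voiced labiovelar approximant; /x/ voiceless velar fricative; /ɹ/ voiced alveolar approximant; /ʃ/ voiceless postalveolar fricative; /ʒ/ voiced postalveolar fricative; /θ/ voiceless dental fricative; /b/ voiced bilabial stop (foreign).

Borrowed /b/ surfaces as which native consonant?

p

/p/ is closest: same manner (stop), place distance 0 (bilabial→bilabial), voicing differs (+1); total 1. Next closest is /d/ at distance 3.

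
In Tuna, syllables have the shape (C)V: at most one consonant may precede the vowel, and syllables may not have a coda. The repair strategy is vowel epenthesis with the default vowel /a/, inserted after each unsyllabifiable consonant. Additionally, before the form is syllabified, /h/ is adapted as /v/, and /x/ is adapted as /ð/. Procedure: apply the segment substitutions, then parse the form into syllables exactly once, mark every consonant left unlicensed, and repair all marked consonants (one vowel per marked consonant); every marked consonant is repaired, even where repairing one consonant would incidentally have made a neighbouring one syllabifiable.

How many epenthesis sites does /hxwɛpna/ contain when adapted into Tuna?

3

After substitution the input is /vðwɛpna/.
The unsyllabifiable consonants are /v/, /ð/, /p/; each receives one epenthetic vowel.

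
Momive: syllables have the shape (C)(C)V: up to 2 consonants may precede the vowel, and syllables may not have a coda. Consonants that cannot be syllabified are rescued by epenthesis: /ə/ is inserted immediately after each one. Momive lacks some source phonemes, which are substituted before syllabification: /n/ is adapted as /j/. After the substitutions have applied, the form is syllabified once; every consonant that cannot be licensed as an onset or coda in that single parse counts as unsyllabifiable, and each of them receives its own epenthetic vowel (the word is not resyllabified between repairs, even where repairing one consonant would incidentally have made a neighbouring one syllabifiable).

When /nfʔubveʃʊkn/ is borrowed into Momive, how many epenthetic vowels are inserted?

After substitution the input is /jfʔubveʃʊkj/.
The unsyllabifiable consonants are /j/, /k/, /j/; each receives one epenthetic vowel.

3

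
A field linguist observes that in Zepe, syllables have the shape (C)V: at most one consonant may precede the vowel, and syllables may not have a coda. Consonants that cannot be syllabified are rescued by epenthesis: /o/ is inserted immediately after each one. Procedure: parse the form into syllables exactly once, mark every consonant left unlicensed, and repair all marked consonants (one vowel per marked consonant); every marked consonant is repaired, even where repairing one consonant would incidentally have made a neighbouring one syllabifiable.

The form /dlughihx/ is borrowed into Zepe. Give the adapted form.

Syllabifying with onset maximization leaves /d/, /g/, /h/, /x/ stranded (no codas are permitted; onsets are limited to one consonant).
Epenthesis after each stranded consonant: /d/ → /do/, /g/ → /go/, /h/ → /ho/, /x/ → /xo/.

dolugohihoxo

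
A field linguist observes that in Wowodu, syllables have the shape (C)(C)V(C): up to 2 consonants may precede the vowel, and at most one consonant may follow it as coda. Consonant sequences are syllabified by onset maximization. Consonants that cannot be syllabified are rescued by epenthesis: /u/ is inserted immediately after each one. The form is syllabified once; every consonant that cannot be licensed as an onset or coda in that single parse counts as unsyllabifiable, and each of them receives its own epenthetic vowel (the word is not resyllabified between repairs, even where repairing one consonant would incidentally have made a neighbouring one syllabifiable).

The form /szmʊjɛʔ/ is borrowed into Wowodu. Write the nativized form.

suzmʊjɛʔ

Syllabifying with onset maximization leaves /s/ stranded (at most one coda consonant is licensed; onsets may contain at most 2 consonants).
Epenthesis after each stranded consonant: /s/ → /su/.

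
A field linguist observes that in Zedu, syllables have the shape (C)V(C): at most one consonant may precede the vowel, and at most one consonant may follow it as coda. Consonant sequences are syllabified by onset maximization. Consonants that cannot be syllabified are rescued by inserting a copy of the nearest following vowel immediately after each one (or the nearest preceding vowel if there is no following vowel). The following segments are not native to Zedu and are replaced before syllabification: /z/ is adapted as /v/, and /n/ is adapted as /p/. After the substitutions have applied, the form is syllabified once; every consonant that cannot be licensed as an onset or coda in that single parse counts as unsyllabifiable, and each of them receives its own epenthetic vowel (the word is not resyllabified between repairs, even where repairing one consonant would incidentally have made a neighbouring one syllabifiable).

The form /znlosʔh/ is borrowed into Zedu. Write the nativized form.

Substitution: /z/ → /v/, /n/ → /p/, giving /vplosʔh/.
Under (C)V(C), the unsyllabifiable consonants are /v/, /p/, /ʔ/, /h/ (at most one coda consonant is licensed; onsets are limited to one consonant).
Inserting the epenthetic vowel yields /v/ → /vo/, /p/ → /po/, /ʔ/ → /ʔo/, /h/ → /ho/.

vopolosʔoho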